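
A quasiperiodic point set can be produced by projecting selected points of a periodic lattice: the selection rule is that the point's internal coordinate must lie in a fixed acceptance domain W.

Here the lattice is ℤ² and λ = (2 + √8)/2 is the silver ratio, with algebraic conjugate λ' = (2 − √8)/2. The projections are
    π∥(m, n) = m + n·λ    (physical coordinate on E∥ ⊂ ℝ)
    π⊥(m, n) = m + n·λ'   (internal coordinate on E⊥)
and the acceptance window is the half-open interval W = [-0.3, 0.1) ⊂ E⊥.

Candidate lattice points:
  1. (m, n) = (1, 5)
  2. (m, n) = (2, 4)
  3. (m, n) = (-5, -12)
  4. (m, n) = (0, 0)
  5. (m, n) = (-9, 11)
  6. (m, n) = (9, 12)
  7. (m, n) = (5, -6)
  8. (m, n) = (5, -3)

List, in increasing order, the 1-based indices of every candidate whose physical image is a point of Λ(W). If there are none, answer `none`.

3, 4

Numerically λ ≈ 2.4142 and λ' = −1/λ ≈ -0.4142.
#1 (1,5): internal coord 1 + (5)·λ' = -1.0711; -1.0711 ∉ [-0.3, 0.1) → out
#2 (2,4): internal coord 2 + (4)·λ' = +0.3431; +0.3431 ∉ [-0.3, 0.1) → out
#3 (-5,-12): internal coord -5 + (-12)·λ' = -0.0294; -0.0294 ∈ [-0.3, 0.1) → IN Λ
#4 (0,0): internal coord 0 + (0)·λ' = +0.0000; +0.0000 ∈ [-0.3, 0.1) → IN Λ
#5 (-9,11): internal coord -9 + (11)·λ' = -13.5563; -13.5563 ∉ [-0.3, 0.1) → out
#6 (9,12): internal coord 9 + (12)·λ' = +4.0294; +4.0294 ∉ [-0.3, 0.1) → out
#7 (5,-6): internal coord 5 + (-6)·λ' = +7.4853; +7.4853 ∉ [-0.3, 0.1) → out
#8 (5,-3): internal coord 5 + (-3)·λ' = +6.2426; +6.2426 ∉ [-0.3, 0.1) → out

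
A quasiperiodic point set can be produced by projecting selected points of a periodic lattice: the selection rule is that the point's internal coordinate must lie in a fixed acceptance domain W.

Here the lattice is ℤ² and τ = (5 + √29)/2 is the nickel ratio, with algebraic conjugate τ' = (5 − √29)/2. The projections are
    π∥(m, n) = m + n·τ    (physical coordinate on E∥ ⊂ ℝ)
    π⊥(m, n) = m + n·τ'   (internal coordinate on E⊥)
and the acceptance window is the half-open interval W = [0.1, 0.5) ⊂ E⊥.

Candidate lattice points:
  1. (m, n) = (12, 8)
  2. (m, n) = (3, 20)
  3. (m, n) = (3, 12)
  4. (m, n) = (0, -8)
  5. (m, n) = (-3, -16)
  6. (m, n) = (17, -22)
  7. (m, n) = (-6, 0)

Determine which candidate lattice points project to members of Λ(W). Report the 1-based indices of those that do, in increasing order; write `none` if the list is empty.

none

Numerically τ ≈ 5.1926 and τ' = −1/τ ≈ -0.1926.
[1] lift (12,8): star map gives 10.4593; window check 0.1 ≤ 10.4593 < 0.5 is false → out
[2] lift (3,20): star map gives -0.8516; window check 0.1 ≤ -0.8516 < 0.5 is false → out
[3] lift (3,12): star map gives 0.6890; window check 0.1 ≤ 0.6890 < 0.5 is false → out
[4] lift (0,-8): star map gives 1.5407; window check 0.1 ≤ 1.5407 < 0.5 is false → out
[5] lift (-3,-16): star map gives 0.0813; window check 0.1 ≤ 0.0813 < 0.5 is false → out
[6] lift (17,-22): star map gives 21.2368; window check 0.1 ≤ 21.2368 < 0.5 is false → out
[7] lift (-6,0): star map gives -6.0000; window check 0.1 ≤ -6.0000 < 0.5 is false → out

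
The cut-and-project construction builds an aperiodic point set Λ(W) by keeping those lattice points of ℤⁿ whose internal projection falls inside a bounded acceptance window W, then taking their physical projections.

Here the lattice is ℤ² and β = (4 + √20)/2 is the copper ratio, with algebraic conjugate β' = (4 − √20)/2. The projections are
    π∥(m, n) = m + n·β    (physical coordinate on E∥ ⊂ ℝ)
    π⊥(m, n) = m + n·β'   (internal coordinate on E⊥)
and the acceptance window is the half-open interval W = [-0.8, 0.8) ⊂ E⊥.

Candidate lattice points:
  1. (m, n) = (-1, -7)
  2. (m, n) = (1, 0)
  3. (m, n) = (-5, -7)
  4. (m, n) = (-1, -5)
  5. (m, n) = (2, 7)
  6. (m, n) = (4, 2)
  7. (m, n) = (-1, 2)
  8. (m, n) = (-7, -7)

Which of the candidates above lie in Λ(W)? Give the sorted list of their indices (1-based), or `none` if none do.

1, 4, 5

β' = (4−√20)/2 ≈ -0.236068.
candidate 1: (m,n)=(-1,-7) → π∥ = -1-7·β ≈ -30.652476, π⊥ = -1-7·β' ≈ 0.652476 ∈ [-0.8, 0.8) ⇒ IN Λ
candidate 2: (m,n)=(1,0) → π∥ = 1+0·β ≈ 1.000000, π⊥ = 1+0·β' ≈ 1.000000 ∉ [-0.8, 0.8) ⇒ out
candidate 3: (m,n)=(-5,-7) → π∥ = -5-7·β ≈ -34.652476, π⊥ = -5-7·β' ≈ -3.347524 ∉ [-0.8, 0.8) ⇒ out
candidate 4: (m,n)=(-1,-5) → π∥ = -1-5·β ≈ -22.180340, π⊥ = -1-5·β' ≈ 0.180340 ∈ [-0.8, 0.8) ⇒ IN Λ
candidate 5: (m,n)=(2,7) → π∥ = 2+7·β ≈ 31.652476, π⊥ = 2+7·β' ≈ 0.347524 ∈ [-0.8, 0.8) ⇒ IN Λ
candidate 6: (m,n)=(4,2) → π∥ = 4+2·β ≈ 12.472136, π⊥ = 4+2·β' ≈ 3.527864 ∉ [-0.8, 0.8) ⇒ out
candidate 7: (m,n)=(-1,2) → π∥ = -1+2·β ≈ 7.472136, π⊥ = -1+2·β' ≈ -1.472136 ∉ [-0.8, 0.8) ⇒ out
candidate 8: (m,n)=(-7,-7) → π∥ = -7-7·β ≈ -36.652476, π⊥ = -7-7·β' ≈ -5.347524 ∉ [-0.8, 0.8) ⇒ out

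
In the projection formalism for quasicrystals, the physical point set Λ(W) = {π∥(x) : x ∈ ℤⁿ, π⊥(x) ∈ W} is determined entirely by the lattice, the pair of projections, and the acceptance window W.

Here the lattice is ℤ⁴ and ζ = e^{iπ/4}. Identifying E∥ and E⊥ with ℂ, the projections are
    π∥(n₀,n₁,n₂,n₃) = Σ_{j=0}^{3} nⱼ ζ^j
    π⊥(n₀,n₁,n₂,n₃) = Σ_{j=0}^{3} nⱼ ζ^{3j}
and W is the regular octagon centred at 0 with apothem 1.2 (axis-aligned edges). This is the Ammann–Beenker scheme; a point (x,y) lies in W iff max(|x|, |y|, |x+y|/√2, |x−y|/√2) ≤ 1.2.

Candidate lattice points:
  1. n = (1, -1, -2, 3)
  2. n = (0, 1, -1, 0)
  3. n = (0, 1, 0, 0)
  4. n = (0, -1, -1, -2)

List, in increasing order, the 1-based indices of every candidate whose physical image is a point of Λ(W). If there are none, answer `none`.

π⊥(n) = n₀ + n₁ζ³ + n₂ζ⁶ + n₃ζ⁹ where ζ = e^{iπ/4}.
candidate 1: n = (1, -1, -2, 3) → π⊥ ≈ (+3.828427, +3.414214); max(|x|,|y|,|x±y|/√2) = 5.121320 > 1.2 ⇒ ∉ W
candidate 2: n = (0, 1, -1, 0) → π⊥ ≈ (-0.707107, +1.707107); max(|x|,|y|,|x±y|/√2) = 1.707107 > 1.2 ⇒ ∉ W
candidate 3: n = (0, 1, 0, 0) → π⊥ ≈ (-0.707107, +0.707107); max(|x|,|y|,|x±y|/√2) = 1.000000 ≤ 1.2 ⇒ ∈ W
candidate 4: n = (0, -1, -1, -2) → π⊥ ≈ (-0.707107, -1.121320); max(|x|,|y|,|x±y|/√2) = 1.292893 > 1.2 ⇒ ∉ W

3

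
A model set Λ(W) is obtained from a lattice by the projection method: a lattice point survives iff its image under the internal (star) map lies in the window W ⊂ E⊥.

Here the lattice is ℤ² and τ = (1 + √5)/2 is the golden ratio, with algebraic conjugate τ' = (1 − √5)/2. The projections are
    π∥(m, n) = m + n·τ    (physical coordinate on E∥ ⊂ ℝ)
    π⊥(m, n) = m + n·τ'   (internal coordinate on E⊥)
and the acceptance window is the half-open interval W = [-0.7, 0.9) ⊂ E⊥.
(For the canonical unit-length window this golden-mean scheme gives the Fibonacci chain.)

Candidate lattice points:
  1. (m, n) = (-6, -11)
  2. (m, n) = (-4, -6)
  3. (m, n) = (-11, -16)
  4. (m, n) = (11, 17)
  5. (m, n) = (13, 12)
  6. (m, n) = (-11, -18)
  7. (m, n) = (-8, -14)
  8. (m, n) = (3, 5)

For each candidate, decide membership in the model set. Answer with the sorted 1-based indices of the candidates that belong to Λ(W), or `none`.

1, 2, 4, 6, 7, 8

Numerically τ ≈ 1.6180 and τ' = −1/τ ≈ -0.6180.
#1 (-6,-11): internal coord -6 + (-11)·τ' = +0.7984; +0.7984 ∈ [-0.7, 0.9) → IN Λ
#2 (-4,-6): internal coord -4 + (-6)·τ' = -0.2918; -0.2918 ∈ [-0.7, 0.9) → IN Λ
#3 (-11,-16): internal coord -11 + (-16)·τ' = -1.1115; -1.1115 ∉ [-0.7, 0.9) → out
#4 (11,17): internal coord 11 + (17)·τ' = +0.4934; +0.4934 ∈ [-0.7, 0.9) → IN Λ
#5 (13,12): internal coord 13 + (12)·τ' = +5.5836; +5.5836 ∉ [-0.7, 0.9) → out
#6 (-11,-18): internal coord -11 + (-18)·τ' = +0.1246; +0.1246 ∈ [-0.7, 0.9) → IN Λ
#7 (-8,-14): internal coord -8 + (-14)·τ' = +0.6525; +0.6525 ∈ [-0.7, 0.9) → IN Λ
#8 (3,5): internal coord 3 + (5)·τ' = -0.0902; -0.0902 ∈ [-0.7, 0.9) → IN Λ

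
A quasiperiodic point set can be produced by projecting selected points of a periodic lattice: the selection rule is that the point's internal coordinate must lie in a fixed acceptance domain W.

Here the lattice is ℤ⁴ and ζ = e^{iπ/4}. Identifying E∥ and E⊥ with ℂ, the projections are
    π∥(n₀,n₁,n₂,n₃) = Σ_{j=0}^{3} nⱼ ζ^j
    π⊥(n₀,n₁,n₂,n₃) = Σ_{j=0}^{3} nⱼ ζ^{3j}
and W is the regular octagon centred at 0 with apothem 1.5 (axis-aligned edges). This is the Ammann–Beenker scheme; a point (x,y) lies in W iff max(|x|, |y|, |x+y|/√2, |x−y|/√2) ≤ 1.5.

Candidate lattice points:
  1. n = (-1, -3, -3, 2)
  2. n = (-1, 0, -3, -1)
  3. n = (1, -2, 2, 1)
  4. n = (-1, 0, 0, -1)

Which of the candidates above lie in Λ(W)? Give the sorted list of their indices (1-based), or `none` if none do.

π⊥(n) = n₀ + n₁ζ³ + n₂ζ⁶ + n₃ζ⁹ where ζ = e^{iπ/4}.
candidate 1: n = (-1, -3, -3, 2) → π⊥ ≈ (+2.53553, +2.29289); max(|x|,|y|,|x±y|/√2) = 3.41421 > 1.5 ⇒ ∉ W
candidate 2: n = (-1, 0, -3, -1) → π⊥ ≈ (-1.70711, +2.29289); max(|x|,|y|,|x±y|/√2) = 2.82843 > 1.5 ⇒ ∉ W
candidate 3: n = (1, -2, 2, 1) → π⊥ ≈ (+3.12132, -2.70711); max(|x|,|y|,|x±y|/√2) = 4.12132 > 1.5 ⇒ ∉ W
candidate 4: n = (-1, 0, 0, -1) → π⊥ ≈ (-1.70711, -0.70711); max(|x|,|y|,|x±y|/√2) = 1.70711 > 1.5 ⇒ ∉ W

none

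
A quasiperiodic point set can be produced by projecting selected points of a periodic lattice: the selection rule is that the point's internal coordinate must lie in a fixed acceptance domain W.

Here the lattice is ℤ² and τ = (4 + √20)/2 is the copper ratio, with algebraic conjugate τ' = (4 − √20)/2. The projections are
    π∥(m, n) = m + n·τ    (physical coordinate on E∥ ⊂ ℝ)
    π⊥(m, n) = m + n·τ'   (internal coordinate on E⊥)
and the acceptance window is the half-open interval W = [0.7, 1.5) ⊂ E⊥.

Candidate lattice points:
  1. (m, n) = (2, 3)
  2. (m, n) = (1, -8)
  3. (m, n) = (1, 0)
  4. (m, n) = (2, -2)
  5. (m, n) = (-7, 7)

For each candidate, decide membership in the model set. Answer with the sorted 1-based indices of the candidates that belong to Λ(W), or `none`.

τ' = (4−√20)/2 ≈ -0.2361.
#1 (2,3): internal coord 2 + (3)·τ' = +1.2918; +1.2918 ∈ [0.7, 1.5) → IN Λ
#2 (1,-8): internal coord 1 + (-8)·τ' = +2.8885; +2.8885 ∉ [0.7, 1.5) → out
#3 (1,0): internal coord 1 + (0)·τ' = +1.0000; +1.0000 ∈ [0.7, 1.5) → IN Λ
#4 (2,-2): internal coord 2 + (-2)·τ' = +2.4721; +2.4721 ∉ [0.7, 1.5) → out
#5 (-7,7): internal coord -7 + (7)·τ' = -8.6525; -8.6525 ∉ [0.7, 1.5) → out

1, 3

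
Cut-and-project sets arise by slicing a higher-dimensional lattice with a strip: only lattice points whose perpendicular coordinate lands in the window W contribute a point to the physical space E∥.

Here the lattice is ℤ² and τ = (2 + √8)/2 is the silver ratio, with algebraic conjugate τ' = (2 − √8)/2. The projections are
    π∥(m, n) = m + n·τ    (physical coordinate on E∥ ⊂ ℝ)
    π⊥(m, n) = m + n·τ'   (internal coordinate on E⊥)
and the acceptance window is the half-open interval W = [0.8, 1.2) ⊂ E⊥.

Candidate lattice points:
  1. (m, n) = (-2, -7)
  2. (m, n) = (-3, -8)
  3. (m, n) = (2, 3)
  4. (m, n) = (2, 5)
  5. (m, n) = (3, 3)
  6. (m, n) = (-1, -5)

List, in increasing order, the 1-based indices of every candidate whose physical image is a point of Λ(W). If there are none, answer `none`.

Compute τ' = (2−√8)/2 = -0.41421, so π⊥(m,n) = m -0.41421·n.
candidate 1: (m,n)=(-2,-7) → π∥ = -2-7·τ ≈ -18.89949, π⊥ = -2-7·τ' ≈ 0.89949 ∈ [0.8, 1.2) ⇒ IN Λ
candidate 2: (m,n)=(-3,-8) → π∥ = -3-8·τ ≈ -22.31371, π⊥ = -3-8·τ' ≈ 0.31371 ∉ [0.8, 1.2) ⇒ out
candidate 3: (m,n)=(2,3) → π∥ = 2+3·τ ≈ 9.24264, π⊥ = 2+3·τ' ≈ 0.75736 ∉ [0.8, 1.2) ⇒ out
candidate 4: (m,n)=(2,5) → π∥ = 2+5·τ ≈ 14.07107, π⊥ = 2+5·τ' ≈ -0.07107 ∉ [0.8, 1.2) ⇒ out
candidate 5: (m,n)=(3,3) → π∥ = 3+3·τ ≈ 10.24264, π⊥ = 3+3·τ' ≈ 1.75736 ∉ [0.8, 1.2) ⇒ out
candidate 6: (m,n)=(-1,-5) → π∥ = -1-5·τ ≈ -13.07107, π⊥ = -1-5·τ' ≈ 1.07107 ∈ [0.8, 1.2) ⇒ IN Λ

1, 6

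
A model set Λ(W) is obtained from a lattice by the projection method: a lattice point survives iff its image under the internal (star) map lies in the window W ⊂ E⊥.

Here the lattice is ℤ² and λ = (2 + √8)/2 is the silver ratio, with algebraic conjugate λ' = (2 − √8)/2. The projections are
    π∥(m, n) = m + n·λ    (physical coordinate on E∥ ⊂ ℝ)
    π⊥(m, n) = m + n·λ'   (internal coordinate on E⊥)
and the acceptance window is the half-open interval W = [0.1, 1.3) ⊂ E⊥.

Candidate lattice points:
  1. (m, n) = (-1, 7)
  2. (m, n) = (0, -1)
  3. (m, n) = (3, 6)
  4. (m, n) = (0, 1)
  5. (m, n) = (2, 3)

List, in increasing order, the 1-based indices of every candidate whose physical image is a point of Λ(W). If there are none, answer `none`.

2, 3, 5

Compute λ' = (2−√8)/2 = -0.414214, so π⊥(m,n) = m -0.414214·n.
#1 (-1,7): internal coord -1 + (7)·λ' = -3.899495; -3.899495 ∉ [0.1, 1.3) → out
#2 (0,-1): internal coord 0 + (-1)·λ' = +0.414214; +0.414214 ∈ [0.1, 1.3) → IN Λ
#3 (3,6): internal coord 3 + (6)·λ' = +0.514719; +0.514719 ∈ [0.1, 1.3) → IN Λ
#4 (0,1): internal coord 0 + (1)·λ' = -0.414214; -0.414214 ∉ [0.1, 1.3) → out
#5 (2,3): internal coord 2 + (3)·λ' = +0.757359; +0.757359 ∈ [0.1, 1.3) → IN Λ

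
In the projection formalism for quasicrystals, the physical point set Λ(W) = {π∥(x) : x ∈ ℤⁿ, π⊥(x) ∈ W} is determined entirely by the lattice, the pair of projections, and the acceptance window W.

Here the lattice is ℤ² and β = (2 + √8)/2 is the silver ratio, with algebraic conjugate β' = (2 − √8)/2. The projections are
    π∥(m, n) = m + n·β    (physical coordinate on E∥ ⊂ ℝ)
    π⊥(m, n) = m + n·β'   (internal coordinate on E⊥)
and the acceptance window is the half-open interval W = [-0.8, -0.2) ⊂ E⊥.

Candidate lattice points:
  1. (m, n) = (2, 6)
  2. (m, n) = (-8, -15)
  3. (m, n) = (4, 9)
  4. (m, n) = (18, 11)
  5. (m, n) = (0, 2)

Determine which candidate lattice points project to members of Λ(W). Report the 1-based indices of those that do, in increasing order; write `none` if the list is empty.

1

Numerically β ≈ 2.4142 and β' = −1/β ≈ -0.4142.
[1] lift (2,6): star map gives -0.4853; window check -0.8 ≤ -0.4853 < -0.2 is true → IN Λ
[2] lift (-8,-15): star map gives -1.7868; window check -0.8 ≤ -1.7868 < -0.2 is false → out
[3] lift (4,9): star map gives 0.2721; window check -0.8 ≤ 0.2721 < -0.2 is false → out
[4] lift (18,11): star map gives 13.4437; window check -0.8 ≤ 13.4437 < -0.2 is false → out
[5] lift (0,2): star map gives -0.8284; window check -0.8 ≤ -0.8284 < -0.2 is false → out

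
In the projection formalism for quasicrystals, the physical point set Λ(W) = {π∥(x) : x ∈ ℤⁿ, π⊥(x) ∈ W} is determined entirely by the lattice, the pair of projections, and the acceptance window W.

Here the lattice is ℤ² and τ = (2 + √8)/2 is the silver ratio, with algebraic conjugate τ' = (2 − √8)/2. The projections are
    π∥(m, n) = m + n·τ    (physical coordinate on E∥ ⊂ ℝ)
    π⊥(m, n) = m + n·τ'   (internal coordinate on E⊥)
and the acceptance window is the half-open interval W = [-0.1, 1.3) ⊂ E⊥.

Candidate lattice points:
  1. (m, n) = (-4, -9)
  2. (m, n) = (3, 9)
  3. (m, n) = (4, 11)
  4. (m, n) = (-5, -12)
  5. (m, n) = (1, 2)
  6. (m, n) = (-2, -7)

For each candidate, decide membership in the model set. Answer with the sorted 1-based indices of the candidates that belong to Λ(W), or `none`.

4, 5, 6

Numerically τ ≈ 2.4142 and τ' = −1/τ ≈ -0.4142.
[1] lift (-4,-9): star map gives -0.2721; window check -0.1 ≤ -0.2721 < 1.3 is false → out
[2] lift (3,9): star map gives -0.7279; window check -0.1 ≤ -0.7279 < 1.3 is false → out
[3] lift (4,11): star map gives -0.5563; window check -0.1 ≤ -0.5563 < 1.3 is false → out
[4] lift (-5,-12): star map gives -0.0294; window check -0.1 ≤ -0.0294 < 1.3 is true → IN Λ
[5] lift (1,2): star map gives 0.1716; window check -0.1 ≤ 0.1716 < 1.3 is true → IN Λ
[6] lift (-2,-7): star map gives 0.8995; window check -0.1 ≤ 0.8995 < 1.3 is true → IN Λ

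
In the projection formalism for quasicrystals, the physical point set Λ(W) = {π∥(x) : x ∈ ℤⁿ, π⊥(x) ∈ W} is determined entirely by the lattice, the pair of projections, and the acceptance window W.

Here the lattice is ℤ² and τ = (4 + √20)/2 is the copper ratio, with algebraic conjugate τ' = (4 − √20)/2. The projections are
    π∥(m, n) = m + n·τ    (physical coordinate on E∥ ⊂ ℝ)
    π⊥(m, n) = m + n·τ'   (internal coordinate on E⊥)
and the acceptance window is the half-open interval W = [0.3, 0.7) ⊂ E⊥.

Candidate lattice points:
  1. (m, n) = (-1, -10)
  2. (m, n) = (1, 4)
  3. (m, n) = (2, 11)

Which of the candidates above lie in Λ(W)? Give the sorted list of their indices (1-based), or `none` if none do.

Numerically τ ≈ 4.236068 and τ' = −1/τ ≈ -0.236068.
[1] lift (-1,-10): star map gives 1.360680; window check 0.3 ≤ 1.360680 < 0.7 is false → out
[2] lift (1,4): star map gives 0.055728; window check 0.3 ≤ 0.055728 < 0.7 is false → out
[3] lift (2,11): star map gives -0.596748; window check 0.3 ≤ -0.596748 < 0.7 is false → out

none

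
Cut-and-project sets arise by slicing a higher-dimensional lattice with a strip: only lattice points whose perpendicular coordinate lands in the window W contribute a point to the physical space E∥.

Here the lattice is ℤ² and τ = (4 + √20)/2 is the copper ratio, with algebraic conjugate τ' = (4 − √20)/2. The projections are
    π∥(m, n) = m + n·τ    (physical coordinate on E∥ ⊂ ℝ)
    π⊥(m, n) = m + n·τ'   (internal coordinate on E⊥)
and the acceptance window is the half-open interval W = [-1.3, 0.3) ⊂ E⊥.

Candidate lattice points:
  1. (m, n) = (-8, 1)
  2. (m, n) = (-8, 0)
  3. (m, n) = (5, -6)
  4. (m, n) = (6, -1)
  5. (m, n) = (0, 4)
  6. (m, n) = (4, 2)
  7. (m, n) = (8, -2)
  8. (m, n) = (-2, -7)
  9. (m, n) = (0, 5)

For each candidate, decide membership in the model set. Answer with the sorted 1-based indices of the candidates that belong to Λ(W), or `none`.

Compute τ' = (4−√20)/2 = -0.23607, so π⊥(m,n) = m -0.23607·n.
#1 (-8,1): internal coord -8 + (1)·τ' = -8.23607; -8.23607 ∉ [-1.3, 0.3) → out
#2 (-8,0): internal coord -8 + (0)·τ' = -8.00000; -8.00000 ∉ [-1.3, 0.3) → out
#3 (5,-6): internal coord 5 + (-6)·τ' = +6.41641; +6.41641 ∉ [-1.3, 0.3) → out
#4 (6,-1): internal coord 6 + (-1)·τ' = +6.23607; +6.23607 ∉ [-1.3, 0.3) → out
#5 (0,4): internal coord 0 + (4)·τ' = -0.94427; -0.94427 ∈ [-1.3, 0.3) → IN Λ
#6 (4,2): internal coord 4 + (2)·τ' = +3.52786; +3.52786 ∉ [-1.3, 0.3) → out
#7 (8,-2): internal coord 8 + (-2)·τ' = +8.47214; +8.47214 ∉ [-1.3, 0.3) → out
#8 (-2,-7): internal coord -2 + (-7)·τ' = -0.34752; -0.34752 ∈ [-1.3, 0.3) → IN Λ
#9 (0,5): internal coord 0 + (5)·τ' = -1.18034; -1.18034 ∈ [-1.3, 0.3) → IN Λ

5, 8, 9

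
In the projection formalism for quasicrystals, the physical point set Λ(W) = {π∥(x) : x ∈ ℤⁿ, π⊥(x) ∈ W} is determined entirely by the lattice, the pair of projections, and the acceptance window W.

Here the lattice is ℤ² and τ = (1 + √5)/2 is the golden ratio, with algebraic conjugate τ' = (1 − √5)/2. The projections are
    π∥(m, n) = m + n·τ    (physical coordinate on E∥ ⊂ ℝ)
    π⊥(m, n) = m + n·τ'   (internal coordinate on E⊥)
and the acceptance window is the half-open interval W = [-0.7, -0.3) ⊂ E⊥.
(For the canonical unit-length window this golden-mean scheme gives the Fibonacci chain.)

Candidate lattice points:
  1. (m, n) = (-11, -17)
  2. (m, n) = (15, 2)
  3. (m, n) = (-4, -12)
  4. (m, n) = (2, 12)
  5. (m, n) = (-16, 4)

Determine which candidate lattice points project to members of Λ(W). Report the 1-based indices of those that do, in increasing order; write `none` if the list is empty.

τ' = (1−√5)/2 ≈ -0.61803.
#1 (-11,-17): internal coord -11 + (-17)·τ' = -0.49342; -0.49342 ∈ [-0.7, -0.3) → IN Λ
#2 (15,2): internal coord 15 + (2)·τ' = +13.76393; +13.76393 ∉ [-0.7, -0.3) → out
#3 (-4,-12): internal coord -4 + (-12)·τ' = +3.41641; +3.41641 ∉ [-0.7, -0.3) → out
#4 (2,12): internal coord 2 + (12)·τ' = -5.41641; -5.41641 ∉ [-0.7, -0.3) → out
#5 (-16,4): internal coord -16 + (4)·τ' = -18.47214; -18.47214 ∉ [-0.7, -0.3) → out

1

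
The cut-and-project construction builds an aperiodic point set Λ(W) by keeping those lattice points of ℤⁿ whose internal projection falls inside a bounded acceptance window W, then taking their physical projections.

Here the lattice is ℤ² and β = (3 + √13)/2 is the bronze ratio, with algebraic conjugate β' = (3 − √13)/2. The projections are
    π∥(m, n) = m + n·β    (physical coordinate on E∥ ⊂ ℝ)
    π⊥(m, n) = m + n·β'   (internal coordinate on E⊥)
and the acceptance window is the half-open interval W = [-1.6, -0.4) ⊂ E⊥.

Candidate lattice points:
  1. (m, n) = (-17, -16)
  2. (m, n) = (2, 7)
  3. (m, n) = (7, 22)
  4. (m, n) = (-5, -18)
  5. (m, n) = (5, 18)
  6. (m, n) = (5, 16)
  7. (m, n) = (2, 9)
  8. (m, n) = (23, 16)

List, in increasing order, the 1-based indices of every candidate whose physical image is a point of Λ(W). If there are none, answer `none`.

5, 7

Numerically β ≈ 3.3028 and β' = −1/β ≈ -0.3028.
candidate 1: (m,n)=(-17,-16) → π∥ = -17-16·β ≈ -69.8444, π⊥ = -17-16·β' ≈ -12.1556 ∉ [-1.6, -0.4) ⇒ out
candidate 2: (m,n)=(2,7) → π∥ = 2+7·β ≈ 25.1194, π⊥ = 2+7·β' ≈ -0.1194 ∉ [-1.6, -0.4) ⇒ out
candidate 3: (m,n)=(7,22) → π∥ = 7+22·β ≈ 79.6611, π⊥ = 7+22·β' ≈ 0.3389 ∉ [-1.6, -0.4) ⇒ out
candidate 4: (m,n)=(-5,-18) → π∥ = -5-18·β ≈ -64.4500, π⊥ = -5-18·β' ≈ 0.4500 ∉ [-1.6, -0.4) ⇒ out
candidate 5: (m,n)=(5,18) → π∥ = 5+18·β ≈ 64.4500, π⊥ = 5+18·β' ≈ -0.4500 ∈ [-1.6, -0.4) ⇒ IN Λ
candidate 6: (m,n)=(5,16) → π∥ = 5+16·β ≈ 57.8444, π⊥ = 5+16·β' ≈ 0.1556 ∉ [-1.6, -0.4) ⇒ out
candidate 7: (m,n)=(2,9) → π∥ = 2+9·β ≈ 31.7250, π⊥ = 2+9·β' ≈ -0.7250 ∈ [-1.6, -0.4) ⇒ IN Λ
candidate 8: (m,n)=(23,16) → π∥ = 23+16·β ≈ 75.8444, π⊥ = 23+16·β' ≈ 18.1556 ∉ [-1.6, -0.4) ⇒ out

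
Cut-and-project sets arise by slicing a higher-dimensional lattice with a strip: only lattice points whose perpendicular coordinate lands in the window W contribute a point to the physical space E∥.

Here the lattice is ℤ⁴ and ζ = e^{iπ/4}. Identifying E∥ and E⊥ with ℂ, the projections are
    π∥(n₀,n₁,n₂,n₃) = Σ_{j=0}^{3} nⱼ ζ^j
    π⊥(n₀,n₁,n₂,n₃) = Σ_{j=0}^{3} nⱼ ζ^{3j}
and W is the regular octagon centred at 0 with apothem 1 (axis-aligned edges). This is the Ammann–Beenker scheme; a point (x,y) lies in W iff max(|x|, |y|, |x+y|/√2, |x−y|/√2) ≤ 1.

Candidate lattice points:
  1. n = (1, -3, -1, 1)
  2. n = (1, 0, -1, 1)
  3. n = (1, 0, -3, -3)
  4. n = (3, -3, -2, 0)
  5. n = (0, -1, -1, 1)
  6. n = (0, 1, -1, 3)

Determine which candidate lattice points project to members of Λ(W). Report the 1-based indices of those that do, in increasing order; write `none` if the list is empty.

none

Internal map: ζ^{3j} for j=0..3 gives (1,0), (−√2/2,√2/2), (0,−1), (√2/2,√2/2).
candidate 1: n = (1, -3, -1, 1) → π⊥ ≈ (+3.82843, -0.41421); max(|x|,|y|,|x±y|/√2) = 3.82843 > 1 ⇒ ∉ W
candidate 2: n = (1, 0, -1, 1) → π⊥ ≈ (+1.70711, +1.70711); max(|x|,|y|,|x±y|/√2) = 2.41421 > 1 ⇒ ∉ W
candidate 3: n = (1, 0, -3, -3) → π⊥ ≈ (-1.12132, +0.87868); max(|x|,|y|,|x±y|/√2) = 1.41421 > 1 ⇒ ∉ W
candidate 4: n = (3, -3, -2, 0) → π⊥ ≈ (+5.12132, -0.12132); max(|x|,|y|,|x±y|/√2) = 5.12132 > 1 ⇒ ∉ W
candidate 5: n = (0, -1, -1, 1) → π⊥ ≈ (+1.41421, +1.00000); max(|x|,|y|,|x±y|/√2) = 1.70711 > 1 ⇒ ∉ W
candidate 6: n = (0, 1, -1, 3) → π⊥ ≈ (+1.41421, +3.82843); max(|x|,|y|,|x±y|/√2) = 3.82843 > 1 ⇒ ∉ W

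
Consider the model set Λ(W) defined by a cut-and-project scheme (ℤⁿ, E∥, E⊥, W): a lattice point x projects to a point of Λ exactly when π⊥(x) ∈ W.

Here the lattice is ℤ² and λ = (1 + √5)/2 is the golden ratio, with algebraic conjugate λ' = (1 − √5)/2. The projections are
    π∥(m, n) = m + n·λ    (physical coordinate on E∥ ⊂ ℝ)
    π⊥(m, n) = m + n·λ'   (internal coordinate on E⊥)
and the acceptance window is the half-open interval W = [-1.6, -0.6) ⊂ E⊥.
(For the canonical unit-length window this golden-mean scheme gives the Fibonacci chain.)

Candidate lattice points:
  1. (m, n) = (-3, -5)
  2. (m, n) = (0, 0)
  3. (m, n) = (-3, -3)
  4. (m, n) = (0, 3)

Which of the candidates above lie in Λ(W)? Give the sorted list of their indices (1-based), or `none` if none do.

3

Compute λ' = (1−√5)/2 = -0.618034, so π⊥(m,n) = m -0.618034·n.
#1 (-3,-5): internal coord -3 + (-5)·λ' = +0.090170; +0.090170 ∉ [-1.6, -0.6) → out
#2 (0,0): internal coord 0 + (0)·λ' = +0.000000; +0.000000 ∉ [-1.6, -0.6) → out
#3 (-3,-3): internal coord -3 + (-3)·λ' = -1.145898; -1.145898 ∈ [-1.6, -0.6) → IN Λ
#4 (0,3): internal coord 0 + (3)·λ' = -1.854102; -1.854102 ∉ [-1.6, -0.6) → out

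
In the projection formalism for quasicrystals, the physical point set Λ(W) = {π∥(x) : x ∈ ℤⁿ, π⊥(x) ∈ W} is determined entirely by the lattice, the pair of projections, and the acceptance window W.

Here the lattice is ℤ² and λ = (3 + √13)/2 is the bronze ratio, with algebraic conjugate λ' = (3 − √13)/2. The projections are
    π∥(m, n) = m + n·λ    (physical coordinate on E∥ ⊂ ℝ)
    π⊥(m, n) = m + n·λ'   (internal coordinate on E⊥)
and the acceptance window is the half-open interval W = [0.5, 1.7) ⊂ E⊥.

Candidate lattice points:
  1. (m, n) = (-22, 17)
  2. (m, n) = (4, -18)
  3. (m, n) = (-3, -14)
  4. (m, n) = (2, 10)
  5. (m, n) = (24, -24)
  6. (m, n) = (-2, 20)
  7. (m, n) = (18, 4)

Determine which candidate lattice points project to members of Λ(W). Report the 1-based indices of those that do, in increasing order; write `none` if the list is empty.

3

λ' = (3−√13)/2 ≈ -0.30278.
candidate 1: (m,n)=(-22,17) → π∥ = -22+17·λ ≈ 34.14719, π⊥ = -22+17·λ' ≈ -27.14719 ∉ [0.5, 1.7) ⇒ out
candidate 2: (m,n)=(4,-18) → π∥ = 4-18·λ ≈ -55.44996, π⊥ = 4-18·λ' ≈ 9.44996 ∉ [0.5, 1.7) ⇒ out
candidate 3: (m,n)=(-3,-14) → π∥ = -3-14·λ ≈ -49.23886, π⊥ = -3-14·λ' ≈ 1.23886 ∈ [0.5, 1.7) ⇒ IN Λ
candidate 4: (m,n)=(2,10) → π∥ = 2+10·λ ≈ 35.02776, π⊥ = 2+10·λ' ≈ -1.02776 ∉ [0.5, 1.7) ⇒ out
candidate 5: (m,n)=(24,-24) → π∥ = 24-24·λ ≈ -55.26662, π⊥ = 24-24·λ' ≈ 31.26662 ∉ [0.5, 1.7) ⇒ out
candidate 6: (m,n)=(-2,20) → π∥ = -2+20·λ ≈ 64.05551, π⊥ = -2+20·λ' ≈ -8.05551 ∉ [0.5, 1.7) ⇒ out
candidate 7: (m,n)=(18,4) → π∥ = 18+4·λ ≈ 31.21110, π⊥ = 18+4·λ' ≈ 16.78890 ∉ [0.5, 1.7) ⇒ out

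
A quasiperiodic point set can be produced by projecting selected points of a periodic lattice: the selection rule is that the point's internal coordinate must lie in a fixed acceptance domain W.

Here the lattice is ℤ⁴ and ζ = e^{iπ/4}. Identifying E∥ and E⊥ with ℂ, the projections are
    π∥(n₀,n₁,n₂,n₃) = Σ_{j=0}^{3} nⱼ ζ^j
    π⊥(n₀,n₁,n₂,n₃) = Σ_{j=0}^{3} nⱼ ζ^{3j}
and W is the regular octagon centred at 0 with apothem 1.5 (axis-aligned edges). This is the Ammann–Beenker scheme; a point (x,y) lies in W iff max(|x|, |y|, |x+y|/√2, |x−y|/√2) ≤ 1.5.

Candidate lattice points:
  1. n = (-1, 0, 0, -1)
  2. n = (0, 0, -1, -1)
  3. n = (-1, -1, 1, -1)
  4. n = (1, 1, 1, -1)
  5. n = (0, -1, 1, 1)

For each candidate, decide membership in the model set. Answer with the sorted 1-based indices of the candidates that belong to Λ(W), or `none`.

2, 4

With ζ = e^{iπ/4} the internal vectors are ζ^0,ζ^3,ζ^6,ζ^9.
#1 (-1, 0, 0, -1): internal (-1.70711, -0.70711); octagon support 1.70711 vs apothem 1.5 → ∉ W
#2 (0, 0, -1, -1): internal (-0.70711, 0.29289); octagon support 0.70711 vs apothem 1.5 → ∈ W
#3 (-1, -1, 1, -1): internal (-1.00000, -2.41421); octagon support 2.41421 vs apothem 1.5 → ∉ W
#4 (1, 1, 1, -1): internal (-0.41421, -1.00000); octagon support 1.00000 vs apothem 1.5 → ∈ W
#5 (0, -1, 1, 1): internal (1.41421, -1.00000); octagon support 1.70711 vs apothem 1.5 → ∉ W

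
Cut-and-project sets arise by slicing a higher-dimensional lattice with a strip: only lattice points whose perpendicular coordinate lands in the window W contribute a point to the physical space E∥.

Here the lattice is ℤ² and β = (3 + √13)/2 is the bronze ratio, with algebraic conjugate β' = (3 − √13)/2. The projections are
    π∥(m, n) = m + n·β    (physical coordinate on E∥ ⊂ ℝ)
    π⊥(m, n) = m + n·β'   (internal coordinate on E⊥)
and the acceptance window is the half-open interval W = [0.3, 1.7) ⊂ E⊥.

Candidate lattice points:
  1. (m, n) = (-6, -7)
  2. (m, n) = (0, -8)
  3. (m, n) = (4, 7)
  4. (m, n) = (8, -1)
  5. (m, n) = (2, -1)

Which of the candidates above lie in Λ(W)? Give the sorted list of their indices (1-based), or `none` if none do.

Compute β' = (3−√13)/2 = -0.302776, so π⊥(m,n) = m -0.302776·n.
candidate 1: (m,n)=(-6,-7) → π∥ = -6-7·β ≈ -29.119429, π⊥ = -6-7·β' ≈ -3.880571 ∉ [0.3, 1.7) ⇒ out
candidate 2: (m,n)=(0,-8) → π∥ = 0-8·β ≈ -26.422205, π⊥ = 0-8·β' ≈ 2.422205 ∉ [0.3, 1.7) ⇒ out
candidate 3: (m,n)=(4,7) → π∥ = 4+7·β ≈ 27.119429, π⊥ = 4+7·β' ≈ 1.880571 ∉ [0.3, 1.7) ⇒ out
candidate 4: (m,n)=(8,-1) → π∥ = 8-1·β ≈ 4.697224, π⊥ = 8-1·β' ≈ 8.302776 ∉ [0.3, 1.7) ⇒ out
candidate 5: (m,n)=(2,-1) → π∥ = 2-1·β ≈ -1.302776, π⊥ = 2-1·β' ≈ 2.302776 ∉ [0.3, 1.7) ⇒ out

none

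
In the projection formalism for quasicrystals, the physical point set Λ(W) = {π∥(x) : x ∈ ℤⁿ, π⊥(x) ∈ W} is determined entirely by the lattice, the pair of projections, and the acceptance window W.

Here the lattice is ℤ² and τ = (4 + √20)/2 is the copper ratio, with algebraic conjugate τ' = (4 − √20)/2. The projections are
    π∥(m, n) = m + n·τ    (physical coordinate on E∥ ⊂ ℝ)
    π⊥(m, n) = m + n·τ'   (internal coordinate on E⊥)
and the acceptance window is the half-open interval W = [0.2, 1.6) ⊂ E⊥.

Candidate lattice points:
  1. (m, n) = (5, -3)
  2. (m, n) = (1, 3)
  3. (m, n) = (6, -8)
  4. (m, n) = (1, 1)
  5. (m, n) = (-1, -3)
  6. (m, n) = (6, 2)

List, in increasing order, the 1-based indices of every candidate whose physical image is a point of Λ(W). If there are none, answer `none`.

Numerically τ ≈ 4.2361 and τ' = −1/τ ≈ -0.2361.
candidate 1: (m,n)=(5,-3) → π∥ = 5-3·τ ≈ -7.7082, π⊥ = 5-3·τ' ≈ 5.7082 ∉ [0.2, 1.6) ⇒ out
candidate 2: (m,n)=(1,3) → π∥ = 1+3·τ ≈ 13.7082, π⊥ = 1+3·τ' ≈ 0.2918 ∈ [0.2, 1.6) ⇒ IN Λ
candidate 3: (m,n)=(6,-8) → π∥ = 6-8·τ ≈ -27.8885, π⊥ = 6-8·τ' ≈ 7.8885 ∉ [0.2, 1.6) ⇒ out
candidate 4: (m,n)=(1,1) → π∥ = 1+1·τ ≈ 5.2361, π⊥ = 1+1·τ' ≈ 0.7639 ∈ [0.2, 1.6) ⇒ IN Λ
candidate 5: (m,n)=(-1,-3) → π∥ = -1-3·τ ≈ -13.7082, π⊥ = -1-3·τ' ≈ -0.2918 ∉ [0.2, 1.6) ⇒ out
candidate 6: (m,n)=(6,2) → π∥ = 6+2·τ ≈ 14.4721, π⊥ = 6+2·τ' ≈ 5.5279 ∉ [0.2, 1.6) ⇒ out

2, 4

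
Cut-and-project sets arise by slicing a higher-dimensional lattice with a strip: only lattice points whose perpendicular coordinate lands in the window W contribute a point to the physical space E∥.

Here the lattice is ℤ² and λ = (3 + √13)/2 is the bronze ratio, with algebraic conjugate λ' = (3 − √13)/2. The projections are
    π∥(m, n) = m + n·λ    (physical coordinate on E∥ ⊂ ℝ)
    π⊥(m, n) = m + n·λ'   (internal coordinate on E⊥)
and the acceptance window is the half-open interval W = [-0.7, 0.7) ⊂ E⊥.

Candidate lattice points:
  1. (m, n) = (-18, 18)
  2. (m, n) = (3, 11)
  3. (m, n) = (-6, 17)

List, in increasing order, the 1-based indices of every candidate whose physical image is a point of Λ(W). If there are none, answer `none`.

2

Numerically λ ≈ 3.30278 and λ' = −1/λ ≈ -0.30278.
candidate 1: (m,n)=(-18,18) → π∥ = -18+18·λ ≈ 41.44996, π⊥ = -18+18·λ' ≈ -23.44996 ∉ [-0.7, 0.7) ⇒ out
candidate 2: (m,n)=(3,11) → π∥ = 3+11·λ ≈ 39.33053, π⊥ = 3+11·λ' ≈ -0.33053 ∈ [-0.7, 0.7) ⇒ IN Λ
candidate 3: (m,n)=(-6,17) → π∥ = -6+17·λ ≈ 50.14719, π⊥ = -6+17·λ' ≈ -11.14719 ∉ [-0.7, 0.7) ⇒ out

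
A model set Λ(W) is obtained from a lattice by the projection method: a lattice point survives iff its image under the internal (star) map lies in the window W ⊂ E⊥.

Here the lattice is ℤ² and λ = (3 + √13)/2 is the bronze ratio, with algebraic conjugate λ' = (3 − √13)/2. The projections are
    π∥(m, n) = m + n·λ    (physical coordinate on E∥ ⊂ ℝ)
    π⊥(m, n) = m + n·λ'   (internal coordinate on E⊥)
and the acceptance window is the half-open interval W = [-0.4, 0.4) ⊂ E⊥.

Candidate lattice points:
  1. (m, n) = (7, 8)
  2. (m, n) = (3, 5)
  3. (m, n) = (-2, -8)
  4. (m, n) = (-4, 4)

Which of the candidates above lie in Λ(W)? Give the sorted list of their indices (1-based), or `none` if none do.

none

Numerically λ ≈ 3.3028 and λ' = −1/λ ≈ -0.3028.
candidate 1: (m,n)=(7,8) → π∥ = 7+8·λ ≈ 33.4222, π⊥ = 7+8·λ' ≈ 4.5778 ∉ [-0.4, 0.4) ⇒ out
candidate 2: (m,n)=(3,5) → π∥ = 3+5·λ ≈ 19.5139, π⊥ = 3+5·λ' ≈ 1.4861 ∉ [-0.4, 0.4) ⇒ out
candidate 3: (m,n)=(-2,-8) → π∥ = -2-8·λ ≈ -28.4222, π⊥ = -2-8·λ' ≈ 0.4222 ∉ [-0.4, 0.4) ⇒ out
candidate 4: (m,n)=(-4,4) → π∥ = -4+4·λ ≈ 9.2111, π⊥ = -4+4·λ' ≈ -5.2111 ∉ [-0.4, 0.4) ⇒ out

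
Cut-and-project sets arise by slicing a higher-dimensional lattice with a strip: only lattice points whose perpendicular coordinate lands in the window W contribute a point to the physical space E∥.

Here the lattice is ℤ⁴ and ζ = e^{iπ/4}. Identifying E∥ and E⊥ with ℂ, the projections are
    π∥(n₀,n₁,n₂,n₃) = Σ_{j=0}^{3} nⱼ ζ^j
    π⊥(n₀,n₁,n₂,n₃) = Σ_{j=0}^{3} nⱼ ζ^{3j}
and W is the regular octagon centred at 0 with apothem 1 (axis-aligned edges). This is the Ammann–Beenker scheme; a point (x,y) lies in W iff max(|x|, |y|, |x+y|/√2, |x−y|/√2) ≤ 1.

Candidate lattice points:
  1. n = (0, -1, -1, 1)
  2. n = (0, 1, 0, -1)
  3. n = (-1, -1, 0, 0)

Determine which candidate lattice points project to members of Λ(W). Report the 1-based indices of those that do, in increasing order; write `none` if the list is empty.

With ζ = e^{iπ/4} the internal vectors are ζ^0,ζ^3,ζ^6,ζ^9.
candidate 1: n = (0, -1, -1, 1) → π⊥ ≈ (+1.4142, +1.0000); max(|x|,|y|,|x±y|/√2) = 1.7071 > 1 ⇒ ∉ W
candidate 2: n = (0, 1, 0, -1) → π⊥ ≈ (-1.4142, +0.0000); max(|x|,|y|,|x±y|/√2) = 1.4142 > 1 ⇒ ∉ W
candidate 3: n = (-1, -1, 0, 0) → π⊥ ≈ (-0.2929, -0.7071); max(|x|,|y|,|x±y|/√2) = 0.7071 ≤ 1 ⇒ ∈ W

3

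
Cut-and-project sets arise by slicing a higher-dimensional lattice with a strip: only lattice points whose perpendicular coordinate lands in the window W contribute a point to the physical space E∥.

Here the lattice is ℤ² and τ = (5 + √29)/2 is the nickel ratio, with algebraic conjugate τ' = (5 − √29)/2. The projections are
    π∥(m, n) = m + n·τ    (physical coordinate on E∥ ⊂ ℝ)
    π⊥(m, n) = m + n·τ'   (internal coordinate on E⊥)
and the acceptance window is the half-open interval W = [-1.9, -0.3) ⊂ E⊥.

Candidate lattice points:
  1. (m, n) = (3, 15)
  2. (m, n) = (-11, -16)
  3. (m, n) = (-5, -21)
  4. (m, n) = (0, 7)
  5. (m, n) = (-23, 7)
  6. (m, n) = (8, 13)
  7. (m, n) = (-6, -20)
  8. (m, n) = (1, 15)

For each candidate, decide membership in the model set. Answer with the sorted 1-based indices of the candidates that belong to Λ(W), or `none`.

3, 4, 8

Compute τ' = (5−√29)/2 = -0.1926, so π⊥(m,n) = m -0.1926·n.
#1 (3,15): internal coord 3 + (15)·τ' = +0.1113; +0.1113 ∉ [-1.9, -0.3) → out
#2 (-11,-16): internal coord -11 + (-16)·τ' = -7.9187; -7.9187 ∉ [-1.9, -0.3) → out
#3 (-5,-21): internal coord -5 + (-21)·τ' = -0.9558; -0.9558 ∈ [-1.9, -0.3) → IN Λ
#4 (0,7): internal coord 0 + (7)·τ' = -1.3481; -1.3481 ∈ [-1.9, -0.3) → IN Λ
#5 (-23,7): internal coord -23 + (7)·τ' = -24.3481; -24.3481 ∉ [-1.9, -0.3) → out
#6 (8,13): internal coord 8 + (13)·τ' = +5.4964; +5.4964 ∉ [-1.9, -0.3) → out
#7 (-6,-20): internal coord -6 + (-20)·τ' = -2.1484; -2.1484 ∉ [-1.9, -0.3) → out
#8 (1,15): internal coord 1 + (15)·τ' = -1.8887; -1.8887 ∈ [-1.9, -0.3) → IN Λ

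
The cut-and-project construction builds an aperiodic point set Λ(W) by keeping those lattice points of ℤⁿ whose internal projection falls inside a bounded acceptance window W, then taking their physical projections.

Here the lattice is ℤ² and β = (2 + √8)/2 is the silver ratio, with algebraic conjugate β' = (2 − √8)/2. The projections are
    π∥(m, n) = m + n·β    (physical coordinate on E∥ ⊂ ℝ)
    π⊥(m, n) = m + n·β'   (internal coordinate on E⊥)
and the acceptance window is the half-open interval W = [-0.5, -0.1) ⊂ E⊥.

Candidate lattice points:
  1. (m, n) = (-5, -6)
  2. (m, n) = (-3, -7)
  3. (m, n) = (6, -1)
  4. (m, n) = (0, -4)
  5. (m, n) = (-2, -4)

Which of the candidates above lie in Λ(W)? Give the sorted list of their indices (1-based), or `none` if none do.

Compute β' = (2−√8)/2 = -0.414214, so π⊥(m,n) = m -0.414214·n.
[1] lift (-5,-6): star map gives -2.514719; window check -0.5 ≤ -2.514719 < -0.1 is false → out
[2] lift (-3,-7): star map gives -0.100505; window check -0.5 ≤ -0.100505 < -0.1 is true → IN Λ
[3] lift (6,-1): star map gives 6.414214; window check -0.5 ≤ 6.414214 < -0.1 is false → out
[4] lift (0,-4): star map gives 1.656854; window check -0.5 ≤ 1.656854 < -0.1 is false → out
[5] lift (-2,-4): star map gives -0.343146; window check -0.5 ≤ -0.343146 < -0.1 is true → IN Λ

2, 5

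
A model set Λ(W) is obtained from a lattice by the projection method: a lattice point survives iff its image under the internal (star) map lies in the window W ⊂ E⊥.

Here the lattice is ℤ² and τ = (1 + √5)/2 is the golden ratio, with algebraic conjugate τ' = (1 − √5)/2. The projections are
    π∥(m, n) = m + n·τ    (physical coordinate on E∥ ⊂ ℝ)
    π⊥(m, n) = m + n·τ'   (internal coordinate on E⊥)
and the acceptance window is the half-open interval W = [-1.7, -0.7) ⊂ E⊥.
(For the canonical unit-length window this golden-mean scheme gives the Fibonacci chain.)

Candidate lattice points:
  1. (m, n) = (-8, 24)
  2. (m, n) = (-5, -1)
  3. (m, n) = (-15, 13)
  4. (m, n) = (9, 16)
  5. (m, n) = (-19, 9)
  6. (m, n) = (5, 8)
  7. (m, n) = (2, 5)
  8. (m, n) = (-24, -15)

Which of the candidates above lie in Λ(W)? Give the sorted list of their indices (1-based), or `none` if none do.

τ' = (1−√5)/2 ≈ -0.61803.
#1 (-8,24): internal coord -8 + (24)·τ' = -22.83282; -22.83282 ∉ [-1.7, -0.7) → out
#2 (-5,-1): internal coord -5 + (-1)·τ' = -4.38197; -4.38197 ∉ [-1.7, -0.7) → out
#3 (-15,13): internal coord -15 + (13)·τ' = -23.03444; -23.03444 ∉ [-1.7, -0.7) → out
#4 (9,16): internal coord 9 + (16)·τ' = -0.88854; -0.88854 ∈ [-1.7, -0.7) → IN Λ
#5 (-19,9): internal coord -19 + (9)·τ' = -24.56231; -24.56231 ∉ [-1.7, -0.7) → out
#6 (5,8): internal coord 5 + (8)·τ' = +0.05573; +0.05573 ∉ [-1.7, -0.7) → out
#7 (2,5): internal coord 2 + (5)·τ' = -1.09017; -1.09017 ∈ [-1.7, -0.7) → IN Λ
#8 (-24,-15): internal coord -24 + (-15)·τ' = -14.72949; -14.72949 ∉ [-1.7, -0.7) → out

4, 7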